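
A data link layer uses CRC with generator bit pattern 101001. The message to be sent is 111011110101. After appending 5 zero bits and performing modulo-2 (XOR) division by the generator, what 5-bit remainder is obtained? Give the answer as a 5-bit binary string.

Append 5 zeros: 11101111010100000. Divide by 101001 (XOR where the leading bit is 1):
  pos 0: 111011 XOR 101001 = 010010
  pos 1: 100101 XOR 101001 = 001100
  pos 3: 110010 XOR 101001 = 011011
  pos 4: 110111 XOR 101001 = 011110
  pos 5: 111100 XOR 101001 = 010101
  pos 6: 101011 XOR 101001 = 000010
  pos 10: 100000 XOR 101001 = 001001
Remainder (last 5 bits) = 10010. This is the CRC / FCS.

10010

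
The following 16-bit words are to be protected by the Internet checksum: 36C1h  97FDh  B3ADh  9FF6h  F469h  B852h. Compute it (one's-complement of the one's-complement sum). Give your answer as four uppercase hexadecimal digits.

One's-complement addition (fold any carry out of bit 15 back into bit 0):
  0x36C1 + 0x97FD = 0x0CEBE
  0xCEBE + 0xB3AD = 0x1826B → wrap carry → 0x826C
  0x826C + 0x9FF6 = 0x12262 → wrap carry → 0x2263
  0x2263 + 0xF469 = 0x116CC → wrap carry → 0x16CD
  0x16CD + 0xB852 = 0x0CF1F
One's-complement sum = 0xCF1F.
Checksum = ~0xCF1F & 0xFFFF = 0x30E0.

30E0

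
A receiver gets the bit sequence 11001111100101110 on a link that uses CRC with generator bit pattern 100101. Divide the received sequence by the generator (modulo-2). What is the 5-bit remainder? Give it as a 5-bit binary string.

00000

Modulo-2 division of 11001111100101110 by 100101:
  pos 0: 110011 XOR 100101 = 010110
  pos 1: 101101 XOR 100101 = 001000
  pos 3: 100011 XOR 100101 = 000110
  pos 6: 110001 XOR 100101 = 010100
  pos 7: 101000 XOR 100101 = 001101
  pos 9: 110111 XOR 100101 = 010010
  pos 10: 100101 XOR 100101 = 000000
Remainder = 00000 (zero — the frame passes the CRC check).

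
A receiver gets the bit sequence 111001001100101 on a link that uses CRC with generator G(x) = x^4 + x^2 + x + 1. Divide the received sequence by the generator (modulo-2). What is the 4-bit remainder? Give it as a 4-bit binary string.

0000

Modulo-2 division of 111001001100101 by 10111:
  pos 0: 11100 XOR 10111 = 01011
  pos 1: 10111 XOR 10111 = 00000
  pos 8: 11001 XOR 10111 = 01110
  pos 9: 11100 XOR 10111 = 01011
  pos 10: 10111 XOR 10111 = 00000
Remainder = 0000 (zero — the frame passes the CRC check).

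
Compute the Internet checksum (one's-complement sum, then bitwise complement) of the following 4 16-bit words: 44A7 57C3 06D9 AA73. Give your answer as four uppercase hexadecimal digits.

B248

One's-complement addition (fold any carry out of bit 15 back into bit 0):
  0x44A7 + 0x57C3 = 0x09C6A
  0x9C6A + 0x06D9 = 0x0A343
  0xA343 + 0xAA73 = 0x14DB6 → wrap carry → 0x4DB7
One's-complement sum = 0x4DB7.
Checksum = ~0x4DB7 & 0xFFFF = 0xB248.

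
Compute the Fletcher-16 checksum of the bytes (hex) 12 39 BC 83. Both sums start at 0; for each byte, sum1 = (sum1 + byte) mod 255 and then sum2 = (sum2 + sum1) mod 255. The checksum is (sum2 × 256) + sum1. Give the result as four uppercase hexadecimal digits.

Running sums (mod 255):
  after byte 0 (12): sum1=18, sum2=18
  after byte 1 (39): sum1=75, sum2=93
  after byte 2 (BC): sum1=8, sum2=101
  after byte 3 (83): sum1=139, sum2=240
Checksum = sum2·256 + sum1 = 240·256 + 139 = 61579 = 0xF08B.

F08B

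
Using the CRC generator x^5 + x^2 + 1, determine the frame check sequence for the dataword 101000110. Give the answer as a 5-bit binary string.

00101

Append 5 zeros: 10100011000000. Divide by 100101 (XOR where the leading bit is 1):
  pos 0: 101000 XOR 100101 = 001101
  pos 2: 110111 XOR 100101 = 010010
  pos 3: 100100 XOR 100101 = 000001
  pos 8: 100000 XOR 100101 = 000101
Remainder (last 5 bits) = 00101. This is the CRC / FCS.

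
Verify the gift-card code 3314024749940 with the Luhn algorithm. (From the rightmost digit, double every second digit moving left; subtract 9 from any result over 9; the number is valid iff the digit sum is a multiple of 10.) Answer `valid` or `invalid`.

invalid

From the right, keep odd positions and double even positions (subtract 9 from any doubled value over 9):
  doubled (positions 2,4,...): 8 9 5 4 8 6 → sum 40
  kept (positions 1,3,...): 0 9 4 4 0 1 3 → sum 21
Total = 61.
61 mod 10 = 1, so the number is invalid.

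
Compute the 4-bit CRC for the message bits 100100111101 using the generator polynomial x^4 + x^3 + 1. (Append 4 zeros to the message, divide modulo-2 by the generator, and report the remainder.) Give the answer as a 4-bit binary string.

1000

Append 4 zeros: 1001001111010000. Divide by 11001 (XOR where the leading bit is 1):
  pos 0: 10010 XOR 11001 = 01011
  pos 1: 10110 XOR 11001 = 01111
  pos 2: 11111 XOR 11001 = 00110
  pos 4: 11011 XOR 11001 = 00010
  pos 7: 10101 XOR 11001 = 01100
  pos 8: 11000 XOR 11001 = 00001
Remainder (last 4 bits) = 1000. This is the CRC / FCS.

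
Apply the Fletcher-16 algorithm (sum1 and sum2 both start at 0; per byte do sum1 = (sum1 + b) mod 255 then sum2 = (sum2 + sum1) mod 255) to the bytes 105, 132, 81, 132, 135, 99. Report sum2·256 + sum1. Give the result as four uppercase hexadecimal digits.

Running sums (mod 255):
  after byte 0 (105): sum1=105, sum2=105
  after byte 1 (132): sum1=237, sum2=87
  after byte 2 (81): sum1=63, sum2=150
  after byte 3 (132): sum1=195, sum2=90
  after byte 4 (135): sum1=75, sum2=165
  after byte 5 (99): sum1=174, sum2=84
Checksum = sum2·256 + sum1 = 84·256 + 174 = 21678 = 0x54AE.

54AE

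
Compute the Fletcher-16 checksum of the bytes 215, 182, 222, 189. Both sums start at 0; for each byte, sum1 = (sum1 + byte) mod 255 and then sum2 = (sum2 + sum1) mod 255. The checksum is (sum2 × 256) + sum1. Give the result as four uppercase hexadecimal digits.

FE2B

Running sums (mod 255):
  after byte 0 (215): sum1=215, sum2=215
  after byte 1 (182): sum1=142, sum2=102
  after byte 2 (222): sum1=109, sum2=211
  after byte 3 (189): sum1=43, sum2=254
Checksum = sum2·256 + sum1 = 254·256 + 43 = 65067 = 0xFE2B.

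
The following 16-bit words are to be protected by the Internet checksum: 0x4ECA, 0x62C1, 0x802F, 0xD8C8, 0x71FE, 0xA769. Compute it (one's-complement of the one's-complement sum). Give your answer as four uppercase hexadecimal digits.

One's-complement addition (fold any carry out of bit 15 back into bit 0):
  0x4ECA + 0x62C1 = 0x0B18B
  0xB18B + 0x802F = 0x131BA → wrap carry → 0x31BB
  0x31BB + 0xD8C8 = 0x10A83 → wrap carry → 0x0A84
  0x0A84 + 0x71FE = 0x07C82
  0x7C82 + 0xA769 = 0x123EB → wrap carry → 0x23EC
One's-complement sum = 0x23EC.
Checksum = ~0x23EC & 0xFFFF = 0xDC13.

DC13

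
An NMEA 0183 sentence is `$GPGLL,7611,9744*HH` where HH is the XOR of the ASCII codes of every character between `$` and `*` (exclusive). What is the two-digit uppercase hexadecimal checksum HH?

XOR the ASCII codes of the payload characters:
  'G' = 0x47 → acc = 0x47
  'P' = 0x50 → acc = 0x17
  'G' = 0x47 → acc = 0x50
  'L' = 0x4C → acc = 0x1C
  'L' = 0x4C → acc = 0x50
  ',' = 0x2C → acc = 0x7C
  '7' = 0x37 → acc = 0x4B
  '6' = 0x36 → acc = 0x7D
  '1' = 0x31 → acc = 0x4C
  '1' = 0x31 → acc = 0x7D
  ',' = 0x2C → acc = 0x51
  '9' = 0x39 → acc = 0x68
  '7' = 0x37 → acc = 0x5F
  '4' = 0x34 → acc = 0x6B
  '4' = 0x34 → acc = 0x5F
Checksum = 0x5F.

5F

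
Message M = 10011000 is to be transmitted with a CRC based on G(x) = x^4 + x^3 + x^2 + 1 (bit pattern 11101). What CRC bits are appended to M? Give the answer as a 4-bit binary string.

Append 4 zeros: 100110000000. Divide by 11101 (XOR where the leading bit is 1):
  pos 0: 10011 XOR 11101 = 01110
  pos 1: 11100 XOR 11101 = 00001
  pos 5: 10000 XOR 11101 = 01101
  pos 6: 11010 XOR 11101 = 00111
Remainder (last 4 bits) = 1110. This is the CRC / FCS.

1110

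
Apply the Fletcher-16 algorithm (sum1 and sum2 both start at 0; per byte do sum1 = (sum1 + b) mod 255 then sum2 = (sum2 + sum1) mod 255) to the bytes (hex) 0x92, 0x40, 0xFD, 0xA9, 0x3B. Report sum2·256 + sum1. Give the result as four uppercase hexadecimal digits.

66B5

Running sums (mod 255):
  after byte 0 (0x92): sum1=146, sum2=146
  after byte 1 (0x40): sum1=210, sum2=101
  after byte 2 (0xFD): sum1=208, sum2=54
  after byte 3 (0xA9): sum1=122, sum2=176
  after byte 4 (0x3B): sum1=181, sum2=102
Checksum = sum2·256 + sum1 = 102·256 + 181 = 26293 = 0x66B5.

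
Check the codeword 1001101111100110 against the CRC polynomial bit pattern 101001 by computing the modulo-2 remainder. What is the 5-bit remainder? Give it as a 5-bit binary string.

00000

Modulo-2 division of 1001101111100110 by 101001:
  pos 0: 100110 XOR 101001 = 001111
  pos 2: 111111 XOR 101001 = 010110
  pos 3: 101101 XOR 101001 = 000100
  pos 6: 100110 XOR 101001 = 001111
  pos 8: 111101 XOR 101001 = 010100
  pos 9: 101001 XOR 101001 = 000000
Remainder = 00000 (zero — the frame passes the CRC check).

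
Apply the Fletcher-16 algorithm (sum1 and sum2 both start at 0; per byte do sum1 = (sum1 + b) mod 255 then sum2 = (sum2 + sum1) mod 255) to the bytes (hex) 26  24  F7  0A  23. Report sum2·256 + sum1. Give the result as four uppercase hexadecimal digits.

6E6F

Running sums (mod 255):
  after byte 0 (26): sum1=38, sum2=38
  after byte 1 (24): sum1=74, sum2=112
  after byte 2 (F7): sum1=66, sum2=178
  after byte 3 (0A): sum1=76, sum2=254
  after byte 4 (23): sum1=111, sum2=110
Checksum = sum2·256 + sum1 = 110·256 + 111 = 28271 = 0x6E6F.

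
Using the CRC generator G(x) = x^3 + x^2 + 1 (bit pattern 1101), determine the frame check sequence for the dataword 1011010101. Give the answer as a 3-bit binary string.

Append 3 zeros: 1011010101000. Divide by 1101 (XOR where the leading bit is 1):
  pos 0: 1011 XOR 1101 = 0110
  pos 1: 1100 XOR 1101 = 0001
  pos 4: 1101 XOR 1101 = 0000
  pos 9: 1000 XOR 1101 = 0101
Remainder (last 3 bits) = 101. This is the CRC / FCS.

101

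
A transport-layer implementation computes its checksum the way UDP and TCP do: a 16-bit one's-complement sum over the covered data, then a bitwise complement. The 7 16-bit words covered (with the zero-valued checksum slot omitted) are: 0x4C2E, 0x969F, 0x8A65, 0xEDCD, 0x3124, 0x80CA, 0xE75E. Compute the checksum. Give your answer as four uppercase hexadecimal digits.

One's-complement addition (fold any carry out of bit 15 back into bit 0):
  0x4C2E + 0x969F = 0x0E2CD
  0xE2CD + 0x8A65 = 0x16D32 → wrap carry → 0x6D33
  0x6D33 + 0xEDCD = 0x15B00 → wrap carry → 0x5B01
  0x5B01 + 0x3124 = 0x08C25
  0x8C25 + 0x80CA = 0x10CEF → wrap carry → 0x0CF0
  0x0CF0 + 0xE75E = 0x0F44E
One's-complement sum = 0xF44E.
Checksum = ~0xF44E & 0xFFFF = 0x0BB1.

0BB1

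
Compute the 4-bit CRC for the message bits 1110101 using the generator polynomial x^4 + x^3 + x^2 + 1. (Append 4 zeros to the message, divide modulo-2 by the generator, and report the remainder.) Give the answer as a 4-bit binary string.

1101

Append 4 zeros: 11101010000. Divide by 11101 (XOR where the leading bit is 1):
  pos 0: 11101 XOR 11101 = 00000
  pos 6: 10000 XOR 11101 = 01101
Remainder (last 4 bits) = 1101. This is the CRC / FCS.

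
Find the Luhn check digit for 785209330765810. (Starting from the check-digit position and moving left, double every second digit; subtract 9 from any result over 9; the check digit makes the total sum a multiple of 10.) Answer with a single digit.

Partial digits right→left: 0 1 8 5 6 7 0 3 3 9 0 2 5 8 7
Double every second digit counting from the check-digit position (so the 1st, 3rd, 5th, ... of the partial from the right).
  doubled (with −9 where >9): 0 7 3 0 6 0 1 5 → sum 22
  kept as-is: 1 5 7 3 9 2 8 → sum 35
Total = 22 + 35 = 57.
Check digit = (10 − (57 mod 10)) mod 10 = 3.

3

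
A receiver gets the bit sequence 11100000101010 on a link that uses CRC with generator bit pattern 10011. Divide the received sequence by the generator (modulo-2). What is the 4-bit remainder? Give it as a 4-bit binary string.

Modulo-2 division of 11100000101010 by 10011:
  pos 0: 11100 XOR 10011 = 01111
  pos 1: 11110 XOR 10011 = 01101
  pos 2: 11010 XOR 10011 = 01001
  pos 3: 10010 XOR 10011 = 00001
  pos 7: 11010 XOR 10011 = 01001
  pos 8: 10011 XOR 10011 = 00000
Remainder = 0000 (zero — the frame passes the CRC check).

0000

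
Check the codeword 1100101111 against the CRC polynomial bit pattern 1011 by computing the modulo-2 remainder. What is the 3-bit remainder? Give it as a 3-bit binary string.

Modulo-2 division of 1100101111 by 1011:
  pos 0: 1100 XOR 1011 = 0111
  pos 1: 1111 XOR 1011 = 0100
  pos 2: 1000 XOR 1011 = 0011
  pos 4: 1111 XOR 1011 = 0100
  pos 5: 1001 XOR 1011 = 0010
Remainder = 101 (nonzero — an error is detected).

101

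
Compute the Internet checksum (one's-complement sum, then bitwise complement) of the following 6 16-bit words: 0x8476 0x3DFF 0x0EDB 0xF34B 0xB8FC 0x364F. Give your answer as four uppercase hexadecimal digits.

One's-complement addition (fold any carry out of bit 15 back into bit 0):
  0x8476 + 0x3DFF = 0x0C275
  0xC275 + 0x0EDB = 0x0D150
  0xD150 + 0xF34B = 0x1C49B → wrap carry → 0xC49C
  0xC49C + 0xB8FC = 0x17D98 → wrap carry → 0x7D99
  0x7D99 + 0x364F = 0x0B3E8
One's-complement sum = 0xB3E8.
Checksum = ~0xB3E8 & 0xFFFF = 0x4C17.

4C17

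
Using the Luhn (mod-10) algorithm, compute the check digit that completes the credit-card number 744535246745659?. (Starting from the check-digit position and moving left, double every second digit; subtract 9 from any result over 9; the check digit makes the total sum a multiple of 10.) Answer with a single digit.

Partial digits right→left: 9 5 6 5 4 7 6 4 2 5 3 5 4 4 7
Double every second digit counting from the check-digit position (so the 1st, 3rd, 5th, ... of the partial from the right).
  doubled (with −9 where >9): 9 3 8 3 4 6 8 5 → sum 46
  kept as-is: 5 5 7 4 5 5 4 → sum 35
Total = 46 + 35 = 81.
Check digit = (10 − (81 mod 10)) mod 10 = 9.

9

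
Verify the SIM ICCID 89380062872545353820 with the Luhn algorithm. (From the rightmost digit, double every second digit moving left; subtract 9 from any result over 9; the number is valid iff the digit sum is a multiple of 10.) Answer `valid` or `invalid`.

valid

From the right, keep odd positions and double even positions (subtract 9 from any doubled value over 9):
  doubled (positions 2,4,...): 4 6 6 8 4 7 3 0 6 7 → sum 51
  kept (positions 1,3,...): 0 8 5 5 5 7 2 0 8 9 → sum 49
Total = 100.
100 mod 10 = 0, so the number is valid.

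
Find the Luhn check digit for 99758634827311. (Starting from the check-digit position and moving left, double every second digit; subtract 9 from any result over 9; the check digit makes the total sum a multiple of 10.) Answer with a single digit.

4

Partial digits right→left: 1 1 3 7 2 8 4 3 6 8 5 7 9 9
Double every second digit counting from the check-digit position (so the 1st, 3rd, 5th, ... of the partial from the right).
  doubled (with −9 where >9): 2 6 4 8 3 1 9 → sum 33
  kept as-is: 1 7 8 3 8 7 9 → sum 43
Total = 33 + 43 = 76.
Check digit = (10 − (76 mod 10)) mod 10 = 4.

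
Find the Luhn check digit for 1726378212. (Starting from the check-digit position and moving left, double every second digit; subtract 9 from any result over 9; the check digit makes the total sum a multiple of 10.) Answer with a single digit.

Partial digits right→left: 2 1 2 8 7 3 6 2 7 1
Double every second digit counting from the check-digit position (so the 1st, 3rd, 5th, ... of the partial from the right).
  doubled (with −9 where >9): 4 4 5 3 5 → sum 21
  kept as-is: 1 8 3 2 1 → sum 15
Total = 21 + 15 = 36.
Check digit = (10 − (36 mod 10)) mod 10 = 4.

4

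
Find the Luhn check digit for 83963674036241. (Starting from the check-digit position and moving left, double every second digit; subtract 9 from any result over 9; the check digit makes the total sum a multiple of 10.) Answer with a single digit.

1

Partial digits right→left: 1 4 2 6 3 0 4 7 6 3 6 9 3 8
Double every second digit counting from the check-digit position (so the 1st, 3rd, 5th, ... of the partial from the right).
  doubled (with −9 where >9): 2 4 6 8 3 3 6 → sum 32
  kept as-is: 4 6 0 7 3 9 8 → sum 37
Total = 32 + 37 = 69.
Check digit = (10 − (69 mod 10)) mod 10 = 1.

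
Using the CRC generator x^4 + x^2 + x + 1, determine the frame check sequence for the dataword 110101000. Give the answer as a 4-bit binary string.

Append 4 zeros: 1101010000000. Divide by 10111 (XOR where the leading bit is 1):
  pos 0: 11010 XOR 10111 = 01101
  pos 1: 11011 XOR 10111 = 01100
  pos 2: 11000 XOR 10111 = 01111
  pos 3: 11110 XOR 10111 = 01001
  pos 4: 10010 XOR 10111 = 00101
  pos 6: 10100 XOR 10111 = 00011
Remainder (last 4 bits) = 1100. This is the CRC / FCS.

1100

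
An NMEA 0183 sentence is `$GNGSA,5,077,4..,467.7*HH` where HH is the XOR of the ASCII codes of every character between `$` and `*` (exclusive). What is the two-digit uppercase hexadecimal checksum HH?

XOR the ASCII codes of the payload characters:
  'G' = 0x47 → acc = 0x47
  'N' = 0x4E → acc = 0x09
  'G' = 0x47 → acc = 0x4E
  'S' = 0x53 → acc = 0x1D
  'A' = 0x41 → acc = 0x5C
  ',' = 0x2C → acc = 0x70
  '5' = 0x35 → acc = 0x45
  ',' = 0x2C → acc = 0x69
  '0' = 0x30 → acc = 0x59
  '7' = 0x37 → acc = 0x6E
  '7' = 0x37 → acc = 0x59
  ',' = 0x2C → acc = 0x75
  '4' = 0x34 → acc = 0x41
  '.' = 0x2E → acc = 0x6F
  '.' = 0x2E → acc = 0x41
  ',' = 0x2C → acc = 0x6D
  '4' = 0x34 → acc = 0x59
  '6' = 0x36 → acc = 0x6F
  '7' = 0x37 → acc = 0x58
  '.' = 0x2E → acc = 0x76
  '7' = 0x37 → acc = 0x41
Checksum = 0x41.

41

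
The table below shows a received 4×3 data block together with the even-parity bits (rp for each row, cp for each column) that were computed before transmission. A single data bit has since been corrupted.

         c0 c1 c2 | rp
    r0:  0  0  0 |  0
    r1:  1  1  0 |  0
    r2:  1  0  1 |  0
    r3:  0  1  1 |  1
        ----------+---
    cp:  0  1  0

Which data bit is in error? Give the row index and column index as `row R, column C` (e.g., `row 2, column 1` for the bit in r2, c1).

Recompute each row's even parity and compare to rp:
  r0: data parity 0, sent rp 0 → ok
  r1: data parity 0, sent rp 0 → ok
  r2: data parity 0, sent rp 0 → ok
  r3: data parity 0, sent rp 1 → mismatch
Recompute each column's even parity and compare to cp:
  c0: data parity 0, sent cp 0 → ok
  c1: data parity 0, sent cp 1 → mismatch
  c2: data parity 0, sent cp 0 → ok
Exactly one row (r3) and one column (c1) fail → the flipped bit is at their intersection.

row 3, column 1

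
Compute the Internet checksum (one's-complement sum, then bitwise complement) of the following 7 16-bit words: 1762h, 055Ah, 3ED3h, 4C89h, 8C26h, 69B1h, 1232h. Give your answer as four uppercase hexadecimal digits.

4FDD

One's-complement addition (fold any carry out of bit 15 back into bit 0):
  0x1762 + 0x055A = 0x01CBC
  0x1CBC + 0x3ED3 = 0x05B8F
  0x5B8F + 0x4C89 = 0x0A818
  0xA818 + 0x8C26 = 0x1343E → wrap carry → 0x343F
  0x343F + 0x69B1 = 0x09DF0
  0x9DF0 + 0x1232 = 0x0B022
One's-complement sum = 0xB022.
Checksum = ~0xB022 & 0xFFFF = 0x4FDD.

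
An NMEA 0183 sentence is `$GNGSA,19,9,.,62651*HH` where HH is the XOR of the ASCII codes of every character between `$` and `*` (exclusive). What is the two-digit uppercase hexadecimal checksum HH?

XOR the ASCII codes of the payload characters:
  'G' = 0x47 → acc = 0x47
  'N' = 0x4E → acc = 0x09
  'G' = 0x47 → acc = 0x4E
  'S' = 0x53 → acc = 0x1D
  'A' = 0x41 → acc = 0x5C
  ',' = 0x2C → acc = 0x70
  '1' = 0x31 → acc = 0x41
  '9' = 0x39 → acc = 0x78
  ',' = 0x2C → acc = 0x54
  '9' = 0x39 → acc = 0x6D
  ',' = 0x2C → acc = 0x41
  '.' = 0x2E → acc = 0x6F
  ',' = 0x2C → acc = 0x43
  '6' = 0x36 → acc = 0x75
  '2' = 0x32 → acc = 0x47
  '6' = 0x36 → acc = 0x71
  '5' = 0x35 → acc = 0x44
  '1' = 0x31 → acc = 0x75
Checksum = 0x75.

75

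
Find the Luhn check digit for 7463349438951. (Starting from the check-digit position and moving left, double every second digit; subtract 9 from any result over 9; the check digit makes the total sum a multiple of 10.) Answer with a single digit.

Partial digits right→left: 1 5 9 8 3 4 9 4 3 3 6 4 7
Double every second digit counting from the check-digit position (so the 1st, 3rd, 5th, ... of the partial from the right).
  doubled (with −9 where >9): 2 9 6 9 6 3 5 → sum 40
  kept as-is: 5 8 4 4 3 4 → sum 28
Total = 40 + 28 = 68.
Check digit = (10 − (68 mod 10)) mod 10 = 2.

2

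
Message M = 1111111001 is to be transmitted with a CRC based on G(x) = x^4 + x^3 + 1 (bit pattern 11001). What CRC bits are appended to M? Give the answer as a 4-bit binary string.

Append 4 zeros: 11111110010000. Divide by 11001 (XOR where the leading bit is 1):
  pos 0: 11111 XOR 11001 = 00110
  pos 2: 11011 XOR 11001 = 00010
  pos 5: 10001 XOR 11001 = 01000
  pos 6: 10000 XOR 11001 = 01001
  pos 7: 10010 XOR 11001 = 01011
  pos 8: 10110 XOR 11001 = 01111
  pos 9: 11110 XOR 11001 = 00111
Remainder (last 4 bits) = 0111. This is the CRC / FCS.

0111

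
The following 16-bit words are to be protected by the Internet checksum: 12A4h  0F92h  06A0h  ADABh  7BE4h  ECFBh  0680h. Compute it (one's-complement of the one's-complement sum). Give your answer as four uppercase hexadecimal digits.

One's-complement addition (fold any carry out of bit 15 back into bit 0):
  0x12A4 + 0x0F92 = 0x02236
  0x2236 + 0x06A0 = 0x028D6
  0x28D6 + 0xADAB = 0x0D681
  0xD681 + 0x7BE4 = 0x15265 → wrap carry → 0x5266
  0x5266 + 0xECFB = 0x13F61 → wrap carry → 0x3F62
  0x3F62 + 0x0680 = 0x045E2
One's-complement sum = 0x45E2.
Checksum = ~0x45E2 & 0xFFFF = 0xBA1D.

BA1D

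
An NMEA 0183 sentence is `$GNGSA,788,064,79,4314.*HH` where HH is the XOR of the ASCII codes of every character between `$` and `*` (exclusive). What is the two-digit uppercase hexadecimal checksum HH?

XOR the ASCII codes of the payload characters:
  'G' = 0x47 → acc = 0x47
  'N' = 0x4E → acc = 0x09
  'G' = 0x47 → acc = 0x4E
  'S' = 0x53 → acc = 0x1D
  'A' = 0x41 → acc = 0x5C
  ',' = 0x2C → acc = 0x70
  '7' = 0x37 → acc = 0x47
  '8' = 0x38 → acc = 0x7F
  '8' = 0x38 → acc = 0x47
  ',' = 0x2C → acc = 0x6B
  '0' = 0x30 → acc = 0x5B
  '6' = 0x36 → acc = 0x6D
  '4' = 0x34 → acc = 0x59
  ',' = 0x2C → acc = 0x75
  '7' = 0x37 → acc = 0x42
  '9' = 0x39 → acc = 0x7B
  ',' = 0x2C → acc = 0x57
  '4' = 0x34 → acc = 0x63
  '3' = 0x33 → acc = 0x50
  '1' = 0x31 → acc = 0x61
  '4' = 0x34 → acc = 0x55
  '.' = 0x2E → acc = 0x7B
Checksum = 0x7B.

7B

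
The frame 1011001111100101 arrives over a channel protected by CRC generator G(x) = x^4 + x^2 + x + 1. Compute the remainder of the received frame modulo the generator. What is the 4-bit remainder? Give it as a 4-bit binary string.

Modulo-2 division of 1011001111100101 by 10111:
  pos 0: 10110 XOR 10111 = 00001
  pos 4: 10111 XOR 10111 = 00000
  pos 9: 11001 XOR 10111 = 01110
  pos 10: 11100 XOR 10111 = 01011
  pos 11: 10111 XOR 10111 = 00000
Remainder = 0000 (zero — the frame passes the CRC check).

0000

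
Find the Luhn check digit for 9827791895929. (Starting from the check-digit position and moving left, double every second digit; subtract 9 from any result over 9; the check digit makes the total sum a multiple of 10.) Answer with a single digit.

4

Partial digits right→left: 9 2 9 5 9 8 1 9 7 7 2 8 9
Double every second digit counting from the check-digit position (so the 1st, 3rd, 5th, ... of the partial from the right).
  doubled (with −9 where >9): 9 9 9 2 5 4 9 → sum 47
  kept as-is: 2 5 8 9 7 8 → sum 39
Total = 47 + 39 = 86.
Check digit = (10 − (86 mod 10)) mod 10 = 4.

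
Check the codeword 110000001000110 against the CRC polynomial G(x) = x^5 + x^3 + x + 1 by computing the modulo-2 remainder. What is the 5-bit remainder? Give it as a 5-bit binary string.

Modulo-2 division of 110000001000110 by 101011:
  pos 0: 110000 XOR 101011 = 011011
  pos 1: 110110 XOR 101011 = 011101
  pos 2: 111010 XOR 101011 = 010001
  pos 3: 100011 XOR 101011 = 001000
  pos 5: 100000 XOR 101011 = 001011
  pos 7: 101101 XOR 101011 = 000110
Remainder = 11010 (nonzero — an error is detected).

11010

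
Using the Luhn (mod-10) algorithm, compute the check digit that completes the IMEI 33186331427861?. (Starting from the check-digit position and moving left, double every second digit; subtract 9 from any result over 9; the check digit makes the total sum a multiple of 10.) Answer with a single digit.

6

Partial digits right→left: 1 6 8 7 2 4 1 3 3 6 8 1 3 3
Double every second digit counting from the check-digit position (so the 1st, 3rd, 5th, ... of the partial from the right).
  doubled (with −9 where >9): 2 7 4 2 6 7 6 → sum 34
  kept as-is: 6 7 4 3 6 1 3 → sum 30
Total = 34 + 30 = 64.
Check digit = (10 − (64 mod 10)) mod 10 = 6.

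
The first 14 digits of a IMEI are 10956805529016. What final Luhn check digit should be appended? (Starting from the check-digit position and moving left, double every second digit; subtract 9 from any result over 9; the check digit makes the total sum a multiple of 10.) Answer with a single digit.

Partial digits right→left: 6 1 0 9 2 5 5 0 8 6 5 9 0 1
Double every second digit counting from the check-digit position (so the 1st, 3rd, 5th, ... of the partial from the right).
  doubled (with −9 where >9): 3 0 4 1 7 1 0 → sum 16
  kept as-is: 1 9 5 0 6 9 1 → sum 31
Total = 16 + 31 = 47.
Check digit = (10 − (47 mod 10)) mod 10 = 3.

3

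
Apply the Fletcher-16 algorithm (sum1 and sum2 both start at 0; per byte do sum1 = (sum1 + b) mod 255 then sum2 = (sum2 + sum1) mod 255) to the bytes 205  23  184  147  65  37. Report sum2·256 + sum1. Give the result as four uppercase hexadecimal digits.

8B97

Running sums (mod 255):
  after byte 0 (205): sum1=205, sum2=205
  after byte 1 (23): sum1=228, sum2=178
  after byte 2 (184): sum1=157, sum2=80
  after byte 3 (147): sum1=49, sum2=129
  after byte 4 (65): sum1=114, sum2=243
  after byte 5 (37): sum1=151, sum2=139
Checksum = sum2·256 + sum1 = 139·256 + 151 = 35735 = 0x8B97.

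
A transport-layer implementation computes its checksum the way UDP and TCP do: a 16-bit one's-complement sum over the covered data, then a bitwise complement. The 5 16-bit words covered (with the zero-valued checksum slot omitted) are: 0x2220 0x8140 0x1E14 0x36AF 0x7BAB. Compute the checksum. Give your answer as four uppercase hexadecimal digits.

8C30

One's-complement addition (fold any carry out of bit 15 back into bit 0):
  0x2220 + 0x8140 = 0x0A360
  0xA360 + 0x1E14 = 0x0C174
  0xC174 + 0x36AF = 0x0F823
  0xF823 + 0x7BAB = 0x173CE → wrap carry → 0x73CF
One's-complement sum = 0x73CF.
Checksum = ~0x73CF & 0xFFFF = 0x8C30.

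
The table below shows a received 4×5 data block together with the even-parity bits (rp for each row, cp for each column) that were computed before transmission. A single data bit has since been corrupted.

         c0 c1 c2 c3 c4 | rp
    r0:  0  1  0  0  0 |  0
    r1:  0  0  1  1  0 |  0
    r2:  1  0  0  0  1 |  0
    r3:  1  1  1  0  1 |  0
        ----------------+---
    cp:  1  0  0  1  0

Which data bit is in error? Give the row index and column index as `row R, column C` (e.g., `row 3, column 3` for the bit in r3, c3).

Recompute each row's even parity and compare to rp:
  r0: data parity 1, sent rp 0 → mismatch
  r1: data parity 0, sent rp 0 → ok
  r2: data parity 0, sent rp 0 → ok
  r3: data parity 0, sent rp 0 → ok
Recompute each column's even parity and compare to cp:
  c0: data parity 0, sent cp 1 → mismatch
  c1: data parity 0, sent cp 0 → ok
  c2: data parity 0, sent cp 0 → ok
  c3: data parity 1, sent cp 1 → ok
  c4: data parity 0, sent cp 0 → ok
Exactly one row (r0) and one column (c0) fail → the flipped bit is at their intersection.

row 0, column 0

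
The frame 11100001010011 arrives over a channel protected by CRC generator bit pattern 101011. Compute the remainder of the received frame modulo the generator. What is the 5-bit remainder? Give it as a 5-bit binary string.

01101

Modulo-2 division of 11100001010011 by 101011:
  pos 0: 111000 XOR 101011 = 010011
  pos 1: 100110 XOR 101011 = 001101
  pos 3: 110110 XOR 101011 = 011101
  pos 4: 111011 XOR 101011 = 010000
  pos 5: 100000 XOR 101011 = 001011
  pos 7: 101101 XOR 101011 = 000110
Remainder = 01101 (nonzero — an error is detected).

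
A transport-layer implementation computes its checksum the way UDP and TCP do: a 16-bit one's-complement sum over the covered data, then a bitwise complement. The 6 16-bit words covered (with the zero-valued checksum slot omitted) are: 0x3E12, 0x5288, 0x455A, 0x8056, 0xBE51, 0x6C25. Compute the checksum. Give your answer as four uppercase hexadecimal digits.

One's-complement addition (fold any carry out of bit 15 back into bit 0):
  0x3E12 + 0x5288 = 0x0909A
  0x909A + 0x455A = 0x0D5F4
  0xD5F4 + 0x8056 = 0x1564A → wrap carry → 0x564B
  0x564B + 0xBE51 = 0x1149C → wrap carry → 0x149D
  0x149D + 0x6C25 = 0x080C2
One's-complement sum = 0x80C2.
Checksum = ~0x80C2 & 0xFFFF = 0x7F3D.

7F3D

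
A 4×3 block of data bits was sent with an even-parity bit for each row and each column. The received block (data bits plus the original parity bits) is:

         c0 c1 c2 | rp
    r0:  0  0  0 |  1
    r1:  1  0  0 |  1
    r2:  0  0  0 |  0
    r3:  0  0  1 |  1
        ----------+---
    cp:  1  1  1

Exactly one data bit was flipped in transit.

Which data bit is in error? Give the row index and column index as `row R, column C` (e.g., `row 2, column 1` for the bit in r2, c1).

Recompute each row's even parity and compare to rp:
  r0: data parity 0, sent rp 1 → mismatch
  r1: data parity 1, sent rp 1 → ok
  r2: data parity 0, sent rp 0 → ok
  r3: data parity 1, sent rp 1 → ok
Recompute each column's even parity and compare to cp:
  c0: data parity 1, sent cp 1 → ok
  c1: data parity 0, sent cp 1 → mismatch
  c2: data parity 1, sent cp 1 → ok
Exactly one row (r0) and one column (c1) fail → the flipped bit is at their intersection.

row 0, column 1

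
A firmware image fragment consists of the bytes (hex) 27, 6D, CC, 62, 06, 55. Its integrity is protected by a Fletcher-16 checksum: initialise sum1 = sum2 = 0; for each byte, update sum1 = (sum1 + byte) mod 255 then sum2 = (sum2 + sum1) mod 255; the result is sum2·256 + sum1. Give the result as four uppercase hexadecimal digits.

C91F

Running sums (mod 255):
  after byte 0 (27): sum1=39, sum2=39
  after byte 1 (6D): sum1=148, sum2=187
  after byte 2 (CC): sum1=97, sum2=29
  after byte 3 (62): sum1=195, sum2=224
  after byte 4 (06): sum1=201, sum2=170
  after byte 5 (55): sum1=31, sum2=201
Checksum = sum2·256 + sum1 = 201·256 + 31 = 51487 = 0xC91F.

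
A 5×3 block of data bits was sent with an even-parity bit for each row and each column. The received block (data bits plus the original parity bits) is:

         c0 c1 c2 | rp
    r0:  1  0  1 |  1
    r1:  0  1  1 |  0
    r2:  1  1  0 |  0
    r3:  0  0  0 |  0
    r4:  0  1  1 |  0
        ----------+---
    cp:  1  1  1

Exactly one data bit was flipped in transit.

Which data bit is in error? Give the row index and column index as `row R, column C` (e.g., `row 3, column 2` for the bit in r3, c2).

Recompute each row's even parity and compare to rp:
  r0: data parity 0, sent rp 1 → mismatch
  r1: data parity 0, sent rp 0 → ok
  r2: data parity 0, sent rp 0 → ok
  r3: data parity 0, sent rp 0 → ok
  r4: data parity 0, sent rp 0 → ok
Recompute each column's even parity and compare to cp:
  c0: data parity 0, sent cp 1 → mismatch
  c1: data parity 1, sent cp 1 → ok
  c2: data parity 1, sent cp 1 → ok
Exactly one row (r0) and one column (c0) fail → the flipped bit is at their intersection.

row 0, column 0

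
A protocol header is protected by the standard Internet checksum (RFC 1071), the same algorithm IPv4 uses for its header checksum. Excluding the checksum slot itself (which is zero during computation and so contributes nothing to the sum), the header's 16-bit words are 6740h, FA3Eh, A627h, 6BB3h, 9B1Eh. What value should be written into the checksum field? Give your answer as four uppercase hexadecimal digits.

F186

One's-complement addition (fold any carry out of bit 15 back into bit 0):
  0x6740 + 0xFA3E = 0x1617E → wrap carry → 0x617F
  0x617F + 0xA627 = 0x107A6 → wrap carry → 0x07A7
  0x07A7 + 0x6BB3 = 0x0735A
  0x735A + 0x9B1E = 0x10E78 → wrap carry → 0x0E79
One's-complement sum = 0x0E79.
Checksum = ~0x0E79 & 0xFFFF = 0xF186.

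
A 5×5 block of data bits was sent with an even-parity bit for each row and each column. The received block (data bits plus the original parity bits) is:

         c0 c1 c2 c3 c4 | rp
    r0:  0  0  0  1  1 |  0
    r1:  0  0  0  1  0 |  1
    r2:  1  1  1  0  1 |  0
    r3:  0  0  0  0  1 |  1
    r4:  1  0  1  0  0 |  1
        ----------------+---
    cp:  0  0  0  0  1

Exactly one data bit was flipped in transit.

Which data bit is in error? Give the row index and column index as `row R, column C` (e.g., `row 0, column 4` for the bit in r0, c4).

row 4, column 1

Recompute each row's even parity and compare to rp:
  r0: data parity 0, sent rp 0 → ok
  r1: data parity 1, sent rp 1 → ok
  r2: data parity 0, sent rp 0 → ok
  r3: data parity 1, sent rp 1 → ok
  r4: data parity 0, sent rp 1 → mismatch
Recompute each column's even parity and compare to cp:
  c0: data parity 0, sent cp 0 → ok
  c1: data parity 1, sent cp 0 → mismatch
  c2: data parity 0, sent cp 0 → ok
  c3: data parity 0, sent cp 0 → ok
  c4: data parity 1, sent cp 1 → ok
Exactly one row (r4) and one column (c1) fail → the flipped bit is at their intersection.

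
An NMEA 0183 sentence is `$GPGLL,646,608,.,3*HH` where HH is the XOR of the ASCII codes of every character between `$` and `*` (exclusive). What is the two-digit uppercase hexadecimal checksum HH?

XOR the ASCII codes of the payload characters:
  'G' = 0x47 → acc = 0x47
  'P' = 0x50 → acc = 0x17
  'G' = 0x47 → acc = 0x50
  'L' = 0x4C → acc = 0x1C
  'L' = 0x4C → acc = 0x50
  ',' = 0x2C → acc = 0x7C
  '6' = 0x36 → acc = 0x4A
  '4' = 0x34 → acc = 0x7E
  '6' = 0x36 → acc = 0x48
  ',' = 0x2C → acc = 0x64
  '6' = 0x36 → acc = 0x52
  '0' = 0x30 → acc = 0x62
  '8' = 0x38 → acc = 0x5A
  ',' = 0x2C → acc = 0x76
  '.' = 0x2E → acc = 0x58
  ',' = 0x2C → acc = 0x74
  '3' = 0x33 → acc = 0x47
Checksum = 0x47.

47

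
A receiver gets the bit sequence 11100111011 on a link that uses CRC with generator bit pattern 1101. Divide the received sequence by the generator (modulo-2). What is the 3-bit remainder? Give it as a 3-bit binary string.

001

Modulo-2 division of 11100111011 by 1101:
  pos 0: 1110 XOR 1101 = 0011
  pos 2: 1101 XOR 1101 = 0000
  pos 6: 1101 XOR 1101 = 0000
Remainder = 001 (nonzero — an error is detected).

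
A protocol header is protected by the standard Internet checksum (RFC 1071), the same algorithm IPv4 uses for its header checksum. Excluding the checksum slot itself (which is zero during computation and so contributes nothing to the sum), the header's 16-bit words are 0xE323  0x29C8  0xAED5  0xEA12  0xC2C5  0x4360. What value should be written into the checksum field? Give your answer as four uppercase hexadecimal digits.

One's-complement addition (fold any carry out of bit 15 back into bit 0):
  0xE323 + 0x29C8 = 0x10CEB → wrap carry → 0x0CEC
  0x0CEC + 0xAED5 = 0x0BBC1
  0xBBC1 + 0xEA12 = 0x1A5D3 → wrap carry → 0xA5D4
  0xA5D4 + 0xC2C5 = 0x16899 → wrap carry → 0x689A
  0x689A + 0x4360 = 0x0ABFA
One's-complement sum = 0xABFA.
Checksum = ~0xABFA & 0xFFFF = 0x5405.

5405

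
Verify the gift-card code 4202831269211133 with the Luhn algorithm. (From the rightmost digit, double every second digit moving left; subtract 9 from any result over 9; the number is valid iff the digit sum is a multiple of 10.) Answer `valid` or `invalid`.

invalid

From the right, keep odd positions and double even positions (subtract 9 from any doubled value over 9):
  doubled (positions 2,4,...): 6 2 4 3 2 7 0 8 → sum 32
  kept (positions 1,3,...): 3 1 1 9 2 3 2 2 → sum 23
Total = 55.
55 mod 10 = 5, so the number is invalid.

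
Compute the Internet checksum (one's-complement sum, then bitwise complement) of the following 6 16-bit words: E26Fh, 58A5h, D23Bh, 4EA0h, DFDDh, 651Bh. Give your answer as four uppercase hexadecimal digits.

One's-complement addition (fold any carry out of bit 15 back into bit 0):
  0xE26F + 0x58A5 = 0x13B14 → wrap carry → 0x3B15
  0x3B15 + 0xD23B = 0x10D50 → wrap carry → 0x0D51
  0x0D51 + 0x4EA0 = 0x05BF1
  0x5BF1 + 0xDFDD = 0x13BCE → wrap carry → 0x3BCF
  0x3BCF + 0x651B = 0x0A0EA
One's-complement sum = 0xA0EA.
Checksum = ~0xA0EA & 0xFFFF = 0x5F15.

5F15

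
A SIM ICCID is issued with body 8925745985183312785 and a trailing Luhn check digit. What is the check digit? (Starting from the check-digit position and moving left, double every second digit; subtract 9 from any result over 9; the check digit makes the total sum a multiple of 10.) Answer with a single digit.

Partial digits right→left: 5 8 7 2 1 3 3 8 1 5 8 9 5 4 7 5 2 9 8
Double every second digit counting from the check-digit position (so the 1st, 3rd, 5th, ... of the partial from the right).
  doubled (with −9 where >9): 1 5 2 6 2 7 1 5 4 7 → sum 40
  kept as-is: 8 2 3 8 5 9 4 5 9 → sum 53
Total = 40 + 53 = 93.
Check digit = (10 − (93 mod 10)) mod 10 = 7.

7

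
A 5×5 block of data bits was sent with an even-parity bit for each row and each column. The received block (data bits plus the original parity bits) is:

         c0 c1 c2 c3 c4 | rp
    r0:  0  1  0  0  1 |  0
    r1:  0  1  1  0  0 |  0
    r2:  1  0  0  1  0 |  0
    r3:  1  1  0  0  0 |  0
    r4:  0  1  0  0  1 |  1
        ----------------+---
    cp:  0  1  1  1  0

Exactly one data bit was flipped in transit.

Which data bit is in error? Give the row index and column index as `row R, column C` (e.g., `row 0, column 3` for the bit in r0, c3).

Recompute each row's even parity and compare to rp:
  r0: data parity 0, sent rp 0 → ok
  r1: data parity 0, sent rp 0 → ok
  r2: data parity 0, sent rp 0 → ok
  r3: data parity 0, sent rp 0 → ok
  r4: data parity 0, sent rp 1 → mismatch
Recompute each column's even parity and compare to cp:
  c0: data parity 0, sent cp 0 → ok
  c1: data parity 0, sent cp 1 → mismatch
  c2: data parity 1, sent cp 1 → ok
  c3: data parity 1, sent cp 1 → ok
  c4: data parity 0, sent cp 0 → ok
Exactly one row (r4) and one column (c1) fail → the flipped bit is at their intersection.

row 4, column 1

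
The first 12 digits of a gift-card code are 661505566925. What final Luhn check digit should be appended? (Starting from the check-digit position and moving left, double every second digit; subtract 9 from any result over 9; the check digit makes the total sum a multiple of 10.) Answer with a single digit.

Partial digits right→left: 5 2 9 6 6 5 5 0 5 1 6 6
Double every second digit counting from the check-digit position (so the 1st, 3rd, 5th, ... of the partial from the right).
  doubled (with −9 where >9): 1 9 3 1 1 3 → sum 18
  kept as-is: 2 6 5 0 1 6 → sum 20
Total = 18 + 20 = 38.
Check digit = (10 − (38 mod 10)) mod 10 = 2.

2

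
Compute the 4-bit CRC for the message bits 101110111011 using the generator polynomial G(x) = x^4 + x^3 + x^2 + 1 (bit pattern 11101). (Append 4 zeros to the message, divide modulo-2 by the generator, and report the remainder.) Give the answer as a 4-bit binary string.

1011

Append 4 zeros: 1011101110110000. Divide by 11101 (XOR where the leading bit is 1):
  pos 0: 10111 XOR 11101 = 01010
  pos 1: 10100 XOR 11101 = 01001
  pos 2: 10011 XOR 11101 = 01110
  pos 3: 11101 XOR 11101 = 00000
  pos 8: 10110 XOR 11101 = 01011
  pos 9: 10110 XOR 11101 = 01011
  pos 10: 10110 XOR 11101 = 01011
  pos 11: 10110 XOR 11101 = 01011
Remainder (last 4 bits) = 1011. This is the CRC / FCS.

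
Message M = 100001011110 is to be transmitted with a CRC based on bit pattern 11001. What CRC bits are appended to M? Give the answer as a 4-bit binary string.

Append 4 zeros: 1000010111100000. Divide by 11001 (XOR where the leading bit is 1):
  pos 0: 10000 XOR 11001 = 01001
  pos 1: 10011 XOR 11001 = 01010
  pos 2: 10100 XOR 11001 = 01101
  pos 3: 11011 XOR 11001 = 00010
  pos 6: 10111 XOR 11001 = 01110
  pos 7: 11100 XOR 11001 = 00101
  pos 9: 10100 XOR 11001 = 01101
  pos 10: 11010 XOR 11001 = 00011
Remainder (last 4 bits) = 0110. This is the CRC / FCS.

0110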